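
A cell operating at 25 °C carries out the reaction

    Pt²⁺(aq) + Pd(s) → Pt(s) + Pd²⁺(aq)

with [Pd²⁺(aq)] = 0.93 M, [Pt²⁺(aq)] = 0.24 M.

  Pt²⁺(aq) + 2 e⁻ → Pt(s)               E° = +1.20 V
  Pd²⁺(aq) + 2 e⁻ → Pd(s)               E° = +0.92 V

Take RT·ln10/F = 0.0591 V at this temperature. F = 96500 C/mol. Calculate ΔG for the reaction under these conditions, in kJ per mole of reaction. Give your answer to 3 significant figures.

−50.7 kJ/mol

E°cell = +1.20 − (+0.92) = +0.28 V; the balanced reaction transfers n = 2 electrons.
The reaction quotient is [Pd²⁺(aq)] / [Pt²⁺(aq)] = 3.88; by Nernst, E = +0.28 − (0.0591/2)(0.588) = +0.2626 V.
Finally ΔG = −nFE = −(2)(96500 C/mol)(+0.2626 V) = −50.7 kJ/mol.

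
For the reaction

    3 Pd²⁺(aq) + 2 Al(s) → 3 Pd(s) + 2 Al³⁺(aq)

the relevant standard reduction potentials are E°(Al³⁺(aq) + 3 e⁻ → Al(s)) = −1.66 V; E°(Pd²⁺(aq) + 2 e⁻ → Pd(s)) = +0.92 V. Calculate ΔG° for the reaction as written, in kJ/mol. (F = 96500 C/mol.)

In the reaction as written Pd²⁺(aq) is reduced, so the Pd²⁺/Pd couple is the cathode and Al³⁺/Al is the anode.
E°cell = +0.92 − (−1.66) = +2.58 V; balancing electrons gives n = 6.
ΔG° = −nFE°cell = −(6)(96500)(+2.58) J/mol = −1494 kJ/mol.

−1494 kJ/mol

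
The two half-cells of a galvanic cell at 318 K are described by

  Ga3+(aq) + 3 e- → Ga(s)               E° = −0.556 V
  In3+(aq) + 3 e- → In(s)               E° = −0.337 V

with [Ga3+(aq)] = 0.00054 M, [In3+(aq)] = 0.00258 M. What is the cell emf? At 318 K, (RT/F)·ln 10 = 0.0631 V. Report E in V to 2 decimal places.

+0.23 V

The In³⁺/In couple has the more positive E°, so it is the cathode; Ga³⁺/Ga is the anode.
The standard potential is −0.337 − (−0.556) = +0.219 V and the balanced reaction transfers n = 3 electrons.
Balancing gives In3+(aq) + Ga(s) → In(s) + Ga3+(aq); hence Q = [Ga3+(aq)] / [In3+(aq)] = 0.209 (log Q = −0.679).
Applying E = E° − (RT ln10/nF)·log Q gives +0.219 − (0.0631/3)(−0.679) = +0.23 V.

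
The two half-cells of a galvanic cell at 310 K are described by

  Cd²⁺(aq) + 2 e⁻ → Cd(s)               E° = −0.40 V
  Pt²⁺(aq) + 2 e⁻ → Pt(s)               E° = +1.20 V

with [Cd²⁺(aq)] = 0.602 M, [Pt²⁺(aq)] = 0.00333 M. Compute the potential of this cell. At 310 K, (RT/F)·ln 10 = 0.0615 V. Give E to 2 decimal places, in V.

+1.53 V

The Pt²⁺/Pt couple has the more positive E°, so it is the cathode; Cd²⁺/Cd is the anode.
E°cell = +1.20 − (−0.40) = +1.60 V, with n = 2 electrons transferred.
Balancing gives Pt²⁺(aq) + Cd(s) → Pt(s) + Cd²⁺(aq); hence Q = [Cd²⁺(aq)] / [Pt²⁺(aq)] = 181 (log Q = 2.257).
E = E° − (0.0615/n)·log Q = +1.60 − (0.0615/2)(2.257) = +1.53 V.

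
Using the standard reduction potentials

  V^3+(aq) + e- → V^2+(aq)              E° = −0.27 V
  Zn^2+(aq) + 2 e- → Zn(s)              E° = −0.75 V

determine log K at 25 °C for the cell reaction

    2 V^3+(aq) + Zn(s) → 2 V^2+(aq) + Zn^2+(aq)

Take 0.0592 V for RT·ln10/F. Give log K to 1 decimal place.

log K = 16.2

The V³⁺/V²⁺ couple is reduced (cathode); E°cell = −0.27 − (−0.75) = +0.48 V with n = 2.
At equilibrium E = 0, so log K = nE°cell / 0.0592 = (2)(+0.48) / 0.0592 = 16.2.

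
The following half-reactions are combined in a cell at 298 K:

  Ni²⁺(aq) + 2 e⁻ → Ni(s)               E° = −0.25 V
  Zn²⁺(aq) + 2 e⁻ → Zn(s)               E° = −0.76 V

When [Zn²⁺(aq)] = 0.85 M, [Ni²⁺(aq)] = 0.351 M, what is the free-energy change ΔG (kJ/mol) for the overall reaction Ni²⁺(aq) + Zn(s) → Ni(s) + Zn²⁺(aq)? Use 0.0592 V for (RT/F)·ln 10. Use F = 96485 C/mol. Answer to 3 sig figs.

With Ni²⁺/Ni reduced at the cathode, E°cell = −0.25 − (−0.76) = +0.51 V and n = 2.
Here Q = [Zn²⁺(aq)] / [Ni²⁺(aq)] = 2.42 (log Q = 0.384), giving E = +0.51 − (0.0592/2)·(0.384) = +0.4986 V.
ΔG = −nFE = −(2)(96485)(+0.4986) J/mol = −96.2 kJ/mol.

−96.2 kJ/mol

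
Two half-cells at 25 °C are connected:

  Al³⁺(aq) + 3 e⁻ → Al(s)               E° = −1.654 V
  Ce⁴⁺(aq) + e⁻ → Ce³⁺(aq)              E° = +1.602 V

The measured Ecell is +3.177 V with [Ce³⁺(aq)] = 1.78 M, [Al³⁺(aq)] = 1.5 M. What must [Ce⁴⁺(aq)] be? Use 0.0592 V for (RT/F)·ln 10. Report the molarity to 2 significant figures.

0.094 M

With Ce⁴⁺/Ce³⁺ at the cathode and Al³⁺/Al at the anode, E°cell = +1.602 − (−1.654) = +3.256 V (n = 3).
From the Nernst equation, log Q = n(E° − E)/0.0592 = 3·(+3.256 − (+3.177))/0.0592 = 4.003.
For 3 Ce⁴⁺(aq) + Al(s) → 3 Ce³⁺(aq) + Al³⁺(aq), the reaction quotient is Q = ([Ce³⁺(aq)]^3·[Al³⁺(aq)]) / [Ce⁴⁺(aq)]^3.
Substituting the known concentrations and solving, log [Ce⁴⁺(aq)] = −1.025 and [Ce⁴⁺(aq)] = 0.094 M.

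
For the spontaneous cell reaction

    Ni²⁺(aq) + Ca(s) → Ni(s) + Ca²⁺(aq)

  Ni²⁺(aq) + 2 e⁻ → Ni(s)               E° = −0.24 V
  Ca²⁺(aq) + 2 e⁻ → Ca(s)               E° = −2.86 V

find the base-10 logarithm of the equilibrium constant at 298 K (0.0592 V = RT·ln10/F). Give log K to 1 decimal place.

log K = 88.5

The Ni²⁺/Ni couple is reduced (cathode); E°cell = −0.24 − (−2.86) = +2.62 V with n = 2.
At equilibrium E = 0, so log K = nE°cell / 0.0592 = (2)(+2.62) / 0.0592 = 88.5.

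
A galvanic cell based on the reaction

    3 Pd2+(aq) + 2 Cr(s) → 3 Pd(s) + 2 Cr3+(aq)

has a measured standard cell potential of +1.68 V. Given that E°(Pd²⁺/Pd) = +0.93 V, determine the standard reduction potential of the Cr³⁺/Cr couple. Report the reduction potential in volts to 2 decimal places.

In the reaction as written the Pd²⁺/Pd couple is reduced (cathode) and Cr³⁺/Cr is oxidized (anode), so E°cell = E°(Pd²⁺/Pd) − E°(Cr³⁺/Cr).
E°(Cr³⁺/Cr) = E°(cathode) − E°cell = +0.93 − (+1.68) = −0.75 V.

−0.75 V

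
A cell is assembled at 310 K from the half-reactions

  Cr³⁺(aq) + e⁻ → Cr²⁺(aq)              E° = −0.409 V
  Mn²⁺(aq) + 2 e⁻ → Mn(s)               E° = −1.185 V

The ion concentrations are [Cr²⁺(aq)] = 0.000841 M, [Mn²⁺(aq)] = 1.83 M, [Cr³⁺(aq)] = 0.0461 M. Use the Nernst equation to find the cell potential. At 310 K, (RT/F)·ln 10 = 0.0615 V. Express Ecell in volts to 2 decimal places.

+0.87 V

Cr³⁺/Cr²⁺ is reduced (cathode, E° = −0.409 V) and Mn²⁺/Mn is oxidized (anode).
E°cell = −0.409 − (−1.185) = +0.776 V, with n = 2 electrons transferred.
The balanced reaction is 2 Cr³⁺(aq) + Mn(s) → 2 Cr²⁺(aq) + Mn²⁺(aq), so Q = ([Cr²⁺(aq)]^2·[Mn²⁺(aq)]) / [Cr³⁺(aq)]^2 = 0.000609 and log Q = −3.215.
By the Nernst equation, E = +0.776 − (0.0615/2)·(−3.215) = +0.87 V.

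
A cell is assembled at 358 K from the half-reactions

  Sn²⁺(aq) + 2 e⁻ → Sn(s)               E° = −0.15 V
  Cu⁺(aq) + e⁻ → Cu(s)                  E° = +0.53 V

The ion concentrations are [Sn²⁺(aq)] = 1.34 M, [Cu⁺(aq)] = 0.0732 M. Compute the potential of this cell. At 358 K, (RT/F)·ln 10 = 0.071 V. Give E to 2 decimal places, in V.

+0.59 V

Since E°(Cu⁺/Cu) > E°(Sn²⁺/Sn), Cu⁺/Cu serves as the cathode.
E°cell = +0.53 − (−0.15) = +0.68 V, with n = 2 electrons transferred.
Balancing gives 2 Cu⁺(aq) + Sn(s) → 2 Cu(s) + Sn²⁺(aq); hence Q = [Sn²⁺(aq)] / [Cu⁺(aq)]^2 = 250 (log Q = 2.398).
By the Nernst equation, E = +0.68 − (0.071/2)·(2.398) = +0.59 V.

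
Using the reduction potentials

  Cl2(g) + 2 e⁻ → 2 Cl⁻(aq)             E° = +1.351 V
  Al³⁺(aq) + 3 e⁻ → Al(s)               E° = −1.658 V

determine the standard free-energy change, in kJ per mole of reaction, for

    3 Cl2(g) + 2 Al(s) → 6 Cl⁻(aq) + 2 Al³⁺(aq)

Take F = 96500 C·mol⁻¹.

−1742 kJ/mol

In the reaction as written Cl2(g) is reduced, so the Cl₂/Cl⁻ couple is the cathode and Al³⁺/Al is the anode.
E°cell = +1.351 − (−1.658) = +3.009 V; balancing electrons gives n = 6.
ΔG° = −nFE°cell = −(6)(96500)(+3.009) J/mol = −1742 kJ/mol.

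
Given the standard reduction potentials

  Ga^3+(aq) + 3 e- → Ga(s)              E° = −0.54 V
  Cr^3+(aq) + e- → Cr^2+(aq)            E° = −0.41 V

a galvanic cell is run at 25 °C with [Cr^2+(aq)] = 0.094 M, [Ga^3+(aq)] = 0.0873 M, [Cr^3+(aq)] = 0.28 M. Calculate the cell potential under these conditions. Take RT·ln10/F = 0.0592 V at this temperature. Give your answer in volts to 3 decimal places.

+0.179 V

Since E°(Cr³⁺/Cr²⁺) > E°(Ga³⁺/Ga), Cr³⁺/Cr²⁺ serves as the cathode.
The standard potential is −0.41 − (−0.54) = +0.13 V and the balanced reaction transfers n = 3 electrons.
The balanced reaction is 3 Cr^3+(aq) + Ga(s) → 3 Cr^2+(aq) + Ga^3+(aq), so Q = ([Cr^2+(aq)]^3·[Ga^3+(aq)]) / [Cr^3+(aq)]^3 = 0.0033 and log Q = −2.481.
E = E° − (0.0592/n)·log Q = +0.13 − (0.0592/3)(−2.481) = +0.179 V.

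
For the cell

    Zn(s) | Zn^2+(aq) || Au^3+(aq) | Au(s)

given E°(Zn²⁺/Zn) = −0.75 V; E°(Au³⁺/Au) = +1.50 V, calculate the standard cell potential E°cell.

+2.25 V

By convention the left-hand electrode in cell notation is the anode (oxidation) and the right-hand electrode is the cathode (reduction).
E°cell = E°(right) − E°(left) = +1.50 − (−0.75) = +2.25 V.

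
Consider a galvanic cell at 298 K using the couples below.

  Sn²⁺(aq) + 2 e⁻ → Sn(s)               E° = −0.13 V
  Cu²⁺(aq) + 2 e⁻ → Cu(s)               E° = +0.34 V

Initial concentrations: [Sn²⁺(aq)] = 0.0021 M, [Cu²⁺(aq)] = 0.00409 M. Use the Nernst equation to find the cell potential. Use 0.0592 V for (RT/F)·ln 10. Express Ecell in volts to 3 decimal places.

Since E°(Cu²⁺/Cu) > E°(Sn²⁺/Sn), Cu²⁺/Cu serves as the cathode.
E°cell = +0.34 − (−0.13) = +0.47 V, with n = 2 electrons transferred.
Balancing gives Cu²⁺(aq) + Sn(s) → Cu(s) + Sn²⁺(aq); hence Q = [Sn²⁺(aq)] / [Cu²⁺(aq)] = 0.513 (log Q = −0.290).
Applying E = E° − (RT ln10/nF)·log Q gives +0.47 − (0.0592/2)(−0.290) = +0.479 V.

+0.479 V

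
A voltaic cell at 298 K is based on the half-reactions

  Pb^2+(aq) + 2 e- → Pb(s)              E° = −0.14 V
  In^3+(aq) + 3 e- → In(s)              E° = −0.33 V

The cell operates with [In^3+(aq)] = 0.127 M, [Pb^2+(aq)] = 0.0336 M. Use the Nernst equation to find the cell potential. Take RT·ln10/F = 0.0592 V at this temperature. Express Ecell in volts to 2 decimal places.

+0.16 V

The Pb²⁺/Pb couple has the more positive E°, so it is the cathode; In³⁺/In is the anode.
The standard potential is −0.14 − (−0.33) = +0.19 V and the balanced reaction transfers n = 6 electrons.
The balanced reaction is 3 Pb^2+(aq) + 2 In(s) → 3 Pb(s) + 2 In^3+(aq), so Q = [In^3+(aq)]^2 / [Pb^2+(aq)]^3 = 425 and log Q = 2.629.
E = E° − (0.0592/n)·log Q = +0.19 − (0.0592/6)(2.629) = +0.16 V.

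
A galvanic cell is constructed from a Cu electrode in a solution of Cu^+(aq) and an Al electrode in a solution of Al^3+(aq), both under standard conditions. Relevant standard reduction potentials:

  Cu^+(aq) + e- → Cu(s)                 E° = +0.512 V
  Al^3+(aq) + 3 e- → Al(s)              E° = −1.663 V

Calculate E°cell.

Of the two couples in this cell, the one with the more positive reduction potential is reduced at the cathode: here that is Cu⁺/Cu (+0.512 V); Al³⁺/Al (−1.663 V) is the anode.
E°cell = E°(cathode) − E°(anode) = +0.512 − (−1.663) = +2.175 V.

+2.175 V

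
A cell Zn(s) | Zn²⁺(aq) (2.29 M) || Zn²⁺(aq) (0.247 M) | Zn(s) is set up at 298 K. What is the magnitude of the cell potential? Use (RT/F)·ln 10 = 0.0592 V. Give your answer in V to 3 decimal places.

For a concentration cell E°cell = 0, since both electrodes use the same couple.
The compartment with the higher Zn²⁺(aq) concentration (2.29 M) acts as the cathode; ions are reduced there and produced at the dilute (0.247 M) anode.
With n = 2, Ecell = −(0.0592/2)·log([dilute]/[conc]) = −(0.0592/2)·log(0.247/2.29) = +0.029 V.

0.029 V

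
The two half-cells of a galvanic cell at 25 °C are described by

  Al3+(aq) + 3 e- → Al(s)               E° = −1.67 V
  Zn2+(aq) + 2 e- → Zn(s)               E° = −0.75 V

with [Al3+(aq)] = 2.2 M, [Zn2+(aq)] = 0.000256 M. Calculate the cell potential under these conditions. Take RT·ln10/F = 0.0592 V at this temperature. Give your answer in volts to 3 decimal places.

+0.807 V

Zn²⁺/Zn is reduced (cathode, E° = −0.75 V) and Al³⁺/Al is oxidized (anode).
E°cell = −0.75 − (−1.67) = +0.92 V, with n = 6 electrons transferred.
For the overall reaction 3 Zn2+(aq) + 2 Al(s) → 3 Zn(s) + 2 Al3+(aq), Q = [Al3+(aq)]^2 / [Zn2+(aq)]^3 = 2.88×10^11, giving log Q = 11.460.
E = E° − (0.0592/n)·log Q = +0.92 − (0.0592/6)(11.460) = +0.807 V.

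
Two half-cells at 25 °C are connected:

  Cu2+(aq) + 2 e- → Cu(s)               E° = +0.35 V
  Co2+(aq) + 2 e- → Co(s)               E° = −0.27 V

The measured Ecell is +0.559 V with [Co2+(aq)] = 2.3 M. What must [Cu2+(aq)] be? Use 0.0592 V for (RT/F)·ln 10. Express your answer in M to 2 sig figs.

The Cu²⁺/Cu couple has the larger reduction potential, so it is the cathode: E°cell = +0.35 − (−0.27) = +0.62 V and n = 2.
Rearranging E = E° − (0.0592/n)·log Q gives log Q = 2(+0.62 − (+0.559))/0.0592 = 2.061.
Balancing electrons gives Cu2+(aq) + Co(s) → Cu(s) + Co2+(aq); thus Q = [Co2+(aq)] / [Cu2+(aq)].
Isolating [Cu2+(aq)] in Q = 10^{2.061} yields log [Cu2+(aq)] = −1.699, i.e. 0.020 M.

0.020 M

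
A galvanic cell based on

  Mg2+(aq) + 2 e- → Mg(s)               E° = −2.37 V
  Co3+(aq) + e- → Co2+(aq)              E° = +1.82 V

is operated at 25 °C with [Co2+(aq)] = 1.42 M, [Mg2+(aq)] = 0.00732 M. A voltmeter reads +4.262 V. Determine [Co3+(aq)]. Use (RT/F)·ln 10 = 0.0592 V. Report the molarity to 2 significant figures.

The Co³⁺/Co²⁺ couple has the larger reduction potential, so it is the cathode: E°cell = +1.82 − (−2.37) = +4.19 V and n = 2.
Rearranging E = E° − (0.0592/n)·log Q gives log Q = 2(+4.19 − (+4.262))/0.0592 = −2.432.
For 2 Co3+(aq) + Mg(s) → 2 Co2+(aq) + Mg2+(aq), the reaction quotient is Q = ([Co2+(aq)]^2·[Mg2+(aq)]) / [Co3+(aq)]^2.
Solving for the unknown gives log [Co3+(aq)] = 0.301, so [Co3+(aq)] ≈ 2.0 M.

2.0 M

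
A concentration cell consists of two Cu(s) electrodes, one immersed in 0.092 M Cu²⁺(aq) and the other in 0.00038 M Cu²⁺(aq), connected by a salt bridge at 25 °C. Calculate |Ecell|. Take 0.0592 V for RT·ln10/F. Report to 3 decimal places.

For a concentration cell E°cell = 0, since both electrodes use the same couple.
The compartment with the higher Cu²⁺(aq) concentration (0.092 M) acts as the cathode; ions are reduced there and produced at the dilute (0.00038 M) anode.
With n = 2, Ecell = −(0.0592/2)·log([dilute]/[conc]) = −(0.0592/2)·log(0.00038/0.092) = +0.071 V.

0.071 V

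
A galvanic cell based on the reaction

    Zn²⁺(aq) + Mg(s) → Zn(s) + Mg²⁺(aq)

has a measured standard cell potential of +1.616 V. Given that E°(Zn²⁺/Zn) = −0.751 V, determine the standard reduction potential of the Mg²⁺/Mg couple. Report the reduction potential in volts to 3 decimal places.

−2.367 V

In the reaction as written the Zn²⁺/Zn couple is reduced (cathode) and Mg²⁺/Mg is oxidized (anode), so E°cell = E°(Zn²⁺/Zn) − E°(Mg²⁺/Mg).
E°(Mg²⁺/Mg) = E°(cathode) − E°cell = −0.751 − (+1.616) = −2.367 V.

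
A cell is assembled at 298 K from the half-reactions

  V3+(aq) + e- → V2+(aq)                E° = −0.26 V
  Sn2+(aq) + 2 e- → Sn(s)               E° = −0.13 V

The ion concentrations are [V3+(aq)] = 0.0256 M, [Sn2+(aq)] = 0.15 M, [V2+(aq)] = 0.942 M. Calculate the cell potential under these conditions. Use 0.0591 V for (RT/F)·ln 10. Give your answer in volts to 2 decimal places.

The Sn²⁺/Sn couple has the more positive E°, so it is the cathode; V³⁺/V²⁺ is the anode.
E°cell = E°cat − E°an = −0.13 − (−0.26) = +0.13 V; n = 2.
For the overall reaction Sn2+(aq) + 2 V2+(aq) → Sn(s) + 2 V3+(aq), Q = [V3+(aq)]^2 / ([Sn2+(aq)]·[V2+(aq)]^2) = 0.00492, giving log Q = −2.308.
Applying E = E° − (RT ln10/nF)·log Q gives +0.13 − (0.0591/2)(−2.308) = +0.20 V.

+0.20 V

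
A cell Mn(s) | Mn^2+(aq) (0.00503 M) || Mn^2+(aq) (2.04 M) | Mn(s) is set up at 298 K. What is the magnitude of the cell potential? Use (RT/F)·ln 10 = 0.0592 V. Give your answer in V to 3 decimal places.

For a concentration cell E°cell = 0, since both electrodes use the same couple.
The compartment with the higher Mn^2+(aq) concentration (2.04 M) acts as the cathode; ions are reduced there and produced at the dilute (0.00503 M) anode.
With n = 2, Ecell = −(0.0592/2)·log([dilute]/[conc]) = −(0.0592/2)·log(0.00503/2.04) = +0.077 V.

0.077 V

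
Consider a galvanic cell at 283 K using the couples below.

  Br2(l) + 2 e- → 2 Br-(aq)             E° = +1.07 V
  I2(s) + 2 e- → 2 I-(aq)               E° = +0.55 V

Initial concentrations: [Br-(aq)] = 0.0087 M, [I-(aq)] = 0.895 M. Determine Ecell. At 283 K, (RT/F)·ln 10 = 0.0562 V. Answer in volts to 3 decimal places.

+0.633 V

Br₂/Br⁻ is reduced (cathode, E° = +1.07 V) and I₂/I⁻ is oxidized (anode).
The standard potential is +1.07 − (+0.55) = +0.52 V and the balanced reaction transfers n = 2 electrons.
The balanced reaction is Br2(l) + 2 I-(aq) → 2 Br-(aq) + I2(s), so Q = [Br-(aq)]^2 / [I-(aq)]^2 = 9.45×10^−5 and log Q = −4.025.
By the Nernst equation, E = +0.52 − (0.0562/2)·(−4.025) = +0.633 V.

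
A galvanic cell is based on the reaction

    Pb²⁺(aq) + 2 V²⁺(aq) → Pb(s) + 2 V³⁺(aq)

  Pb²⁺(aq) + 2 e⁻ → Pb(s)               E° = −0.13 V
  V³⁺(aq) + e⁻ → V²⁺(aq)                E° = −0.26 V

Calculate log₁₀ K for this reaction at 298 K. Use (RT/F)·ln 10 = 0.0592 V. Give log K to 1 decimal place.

The Pb²⁺/Pb couple is reduced (cathode); E°cell = −0.13 − (−0.26) = +0.13 V with n = 2.
At equilibrium E = 0, so log K = nE°cell / 0.0592 = (2)(+0.13) / 0.0592 = 4.4.

log K = 4.4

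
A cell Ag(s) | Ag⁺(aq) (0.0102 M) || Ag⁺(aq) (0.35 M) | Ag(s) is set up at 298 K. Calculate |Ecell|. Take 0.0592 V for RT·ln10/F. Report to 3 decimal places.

0.091 V

For a concentration cell E°cell = 0, since both electrodes use the same couple.
The compartment with the higher Ag⁺(aq) concentration (0.35 M) acts as the cathode; ions are reduced there and produced at the dilute (0.0102 M) anode.
With n = 1, Ecell = −(0.0592/1)·log([dilute]/[conc]) = −(0.0592/1)·log(0.0102/0.35) = +0.091 V.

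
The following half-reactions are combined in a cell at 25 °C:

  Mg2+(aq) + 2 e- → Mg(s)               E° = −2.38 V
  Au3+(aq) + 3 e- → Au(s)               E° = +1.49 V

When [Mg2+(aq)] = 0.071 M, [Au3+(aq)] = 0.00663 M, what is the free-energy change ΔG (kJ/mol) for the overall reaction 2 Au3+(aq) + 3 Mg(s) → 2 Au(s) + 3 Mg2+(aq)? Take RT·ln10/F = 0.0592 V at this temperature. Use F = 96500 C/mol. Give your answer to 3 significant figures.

−2240 kJ/mol

The standard cell potential is +1.49 − (−2.38) = +3.87 V, with n = 6 electrons in the balanced equation.
Q = [Mg2+(aq)]^3 / [Au3+(aq)]^2 = 8.14, so log Q = 0.911 and E = +3.87 − (0.0592/6)(0.911) = +3.8610 V.
ΔG = −nFE = −(6)(96500)(+3.8610) J/mol = −2240 kJ/mol.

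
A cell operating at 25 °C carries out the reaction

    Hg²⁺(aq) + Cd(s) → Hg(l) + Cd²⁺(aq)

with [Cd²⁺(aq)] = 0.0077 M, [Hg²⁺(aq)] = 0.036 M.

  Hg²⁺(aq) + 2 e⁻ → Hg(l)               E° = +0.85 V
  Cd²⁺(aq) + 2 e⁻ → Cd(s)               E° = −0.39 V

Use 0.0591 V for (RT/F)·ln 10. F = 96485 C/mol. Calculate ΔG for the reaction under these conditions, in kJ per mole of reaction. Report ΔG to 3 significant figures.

−243 kJ/mol

The standard cell potential is +0.85 − (−0.39) = +1.24 V, with n = 2 electrons in the balanced equation.
Here Q = [Cd²⁺(aq)] / [Hg²⁺(aq)] = 0.214 (log Q = −0.670), giving E = +1.24 − (0.0591/2)·(−0.670) = +1.2598 V.
ΔG = −nFE = −(2)(96485)(+1.2598) J/mol = −243 kJ/mol.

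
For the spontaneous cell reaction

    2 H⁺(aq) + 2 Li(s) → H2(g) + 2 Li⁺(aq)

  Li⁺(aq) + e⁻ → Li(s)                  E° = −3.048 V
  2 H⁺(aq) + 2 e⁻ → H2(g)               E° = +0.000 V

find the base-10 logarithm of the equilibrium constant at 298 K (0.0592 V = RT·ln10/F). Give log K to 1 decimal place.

log K = 103.0

The 2H⁺/H₂ couple is reduced (cathode); E°cell = +0.000 − (−3.048) = +3.048 V with n = 2.
At equilibrium E = 0, so log K = nE°cell / 0.0592 = (2)(+3.048) / 0.0592 = 103.0.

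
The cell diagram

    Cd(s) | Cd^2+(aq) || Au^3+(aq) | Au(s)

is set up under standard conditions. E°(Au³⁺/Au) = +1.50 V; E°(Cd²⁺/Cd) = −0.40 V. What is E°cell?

+1.90 V

By convention the left-hand electrode in cell notation is the anode (oxidation) and the right-hand electrode is the cathode (reduction).
E°cell = E°(right) − E°(left) = +1.50 − (−0.40) = +1.90 V.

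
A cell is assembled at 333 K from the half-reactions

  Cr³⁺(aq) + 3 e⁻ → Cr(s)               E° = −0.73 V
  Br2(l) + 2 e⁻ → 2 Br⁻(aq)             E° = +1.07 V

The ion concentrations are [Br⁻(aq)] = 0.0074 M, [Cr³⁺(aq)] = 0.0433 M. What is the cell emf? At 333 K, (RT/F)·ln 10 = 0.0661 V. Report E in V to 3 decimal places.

Since E°(Br₂/Br⁻) > E°(Cr³⁺/Cr), Br₂/Br⁻ serves as the cathode.
E°cell = E°cat − E°an = +1.07 − (−0.73) = +1.80 V; n = 6.
For the overall reaction 3 Br2(l) + 2 Cr(s) → 6 Br⁻(aq) + 2 Cr³⁺(aq), Q = [Br⁻(aq)]^6·[Cr³⁺(aq)]^2 = 3.08×10^−16, giving log Q = −15.512.
Applying E = E° − (RT ln10/nF)·log Q gives +1.80 − (0.0661/6)(−15.512) = +1.971 V.

+1.971 V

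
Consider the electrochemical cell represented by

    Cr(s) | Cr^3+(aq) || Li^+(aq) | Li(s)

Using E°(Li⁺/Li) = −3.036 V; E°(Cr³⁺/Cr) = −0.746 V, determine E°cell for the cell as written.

−2.290 V

By convention the left-hand electrode in cell notation is the anode (oxidation) and the right-hand electrode is the cathode (reduction).
E°cell = E°(right) − E°(left) = −3.036 − (−0.746) = −2.290 V.
The negative sign shows that, as written, the cell would require an external voltage to drive the reaction.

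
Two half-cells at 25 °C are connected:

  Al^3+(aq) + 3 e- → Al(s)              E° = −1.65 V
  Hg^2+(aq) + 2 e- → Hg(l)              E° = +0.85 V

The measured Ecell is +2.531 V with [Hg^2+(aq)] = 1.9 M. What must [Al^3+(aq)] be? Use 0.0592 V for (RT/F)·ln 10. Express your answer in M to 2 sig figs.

Hg²⁺/Hg is the cathode (higher E°); E°cell = +0.85 − (−1.65) = +2.50 V with n = 6.
Since E = E° − (0.0592/n)·log Q, log Q = n(E° − E)/0.0592 = −3.142.
Balancing electrons gives 3 Hg^2+(aq) + 2 Al(s) → 3 Hg(l) + 2 Al^3+(aq); thus Q = [Al^3+(aq)]^2 / [Hg^2+(aq)]^3.
Isolating [Al^3+(aq)] in Q = 10^{−3.142} yields log [Al^3+(aq)] = −1.153, i.e. 0.070 M.

0.070 M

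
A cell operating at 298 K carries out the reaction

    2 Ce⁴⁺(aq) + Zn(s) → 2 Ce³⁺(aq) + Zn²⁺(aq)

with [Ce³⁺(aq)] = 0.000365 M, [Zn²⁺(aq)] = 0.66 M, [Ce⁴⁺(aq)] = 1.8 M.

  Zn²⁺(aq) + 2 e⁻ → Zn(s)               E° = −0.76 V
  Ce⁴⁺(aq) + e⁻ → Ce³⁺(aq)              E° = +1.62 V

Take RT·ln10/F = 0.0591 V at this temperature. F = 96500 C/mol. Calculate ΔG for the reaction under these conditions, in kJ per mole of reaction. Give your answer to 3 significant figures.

−502 kJ/mol

With Ce⁴⁺/Ce³⁺ reduced at the cathode, E°cell = +1.62 − (−0.76) = +2.38 V and n = 2.
The reaction quotient is ([Ce³⁺(aq)]^2·[Zn²⁺(aq)]) / [Ce⁴⁺(aq)]^2 = 2.71×10^−8; by Nernst, E = +2.38 − (0.0591/2)(−7.566) = +2.6036 V.
Finally ΔG = −nFE = −(2)(96500 C/mol)(+2.6036 V) = −502 kJ/mol.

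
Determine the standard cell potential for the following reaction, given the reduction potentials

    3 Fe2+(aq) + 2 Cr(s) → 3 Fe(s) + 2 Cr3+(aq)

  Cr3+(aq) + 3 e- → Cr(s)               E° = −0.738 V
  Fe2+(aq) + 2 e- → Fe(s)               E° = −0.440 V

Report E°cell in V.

In the reaction as written, Fe2+(aq) is reduced (cathode) and Cr3+(aq) is produced by oxidation at the anode.
E°cell = E°(cathode) − E°(anode) = −0.440 − (−0.738) = +0.298 V.
The positive value indicates the reaction is spontaneous as written.

+0.298 V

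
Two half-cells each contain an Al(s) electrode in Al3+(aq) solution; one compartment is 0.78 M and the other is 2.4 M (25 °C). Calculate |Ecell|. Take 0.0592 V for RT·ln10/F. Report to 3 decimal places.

For a concentration cell E°cell = 0, since both electrodes use the same couple.
The compartment with the higher Al3+(aq) concentration (2.4 M) acts as the cathode; ions are reduced there and produced at the dilute (0.78 M) anode.
With n = 3, Ecell = −(0.0592/3)·log([dilute]/[conc]) = −(0.0592/3)·log(0.78/2.4) = +0.010 V.

0.010 V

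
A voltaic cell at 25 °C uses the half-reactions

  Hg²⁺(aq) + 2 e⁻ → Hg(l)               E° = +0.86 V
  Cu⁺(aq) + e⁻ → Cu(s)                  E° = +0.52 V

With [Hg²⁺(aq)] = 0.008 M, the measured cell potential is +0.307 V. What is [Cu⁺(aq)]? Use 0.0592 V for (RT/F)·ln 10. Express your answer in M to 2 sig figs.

0.32 M

With Hg²⁺/Hg at the cathode and Cu⁺/Cu at the anode, E°cell = +0.86 − (+0.52) = +0.34 V (n = 2).
From the Nernst equation, log Q = n(E° − E)/0.0592 = 2·(+0.34 − (+0.307))/0.0592 = 1.115.
The balanced reaction is Hg²⁺(aq) + 2 Cu(s) → Hg(l) + 2 Cu⁺(aq), so Q = [Cu⁺(aq)]^2 / [Hg²⁺(aq)].
Solving for the unknown gives log [Cu⁺(aq)] = −0.491, so [Cu⁺(aq)] ≈ 0.32 M.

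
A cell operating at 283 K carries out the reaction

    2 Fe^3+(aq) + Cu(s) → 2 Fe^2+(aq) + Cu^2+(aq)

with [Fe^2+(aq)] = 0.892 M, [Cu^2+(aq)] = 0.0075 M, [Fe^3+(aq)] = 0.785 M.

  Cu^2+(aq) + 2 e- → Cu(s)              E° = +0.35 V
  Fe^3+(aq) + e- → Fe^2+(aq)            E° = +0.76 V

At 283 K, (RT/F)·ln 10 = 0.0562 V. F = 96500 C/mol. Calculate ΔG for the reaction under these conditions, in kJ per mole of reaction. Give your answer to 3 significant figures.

−90.1 kJ/mol

E°cell = +0.76 − (+0.35) = +0.41 V; the balanced reaction transfers n = 2 electrons.
The reaction quotient is ([Fe^2+(aq)]^2·[Cu^2+(aq)]) / [Fe^3+(aq)]^2 = 0.00968; by Nernst, E = +0.41 − (0.0562/2)(−2.014) = +0.4666 V.
ΔG = −nFE = −(2)(96500)(+0.4666) J/mol = −90.1 kJ/mol.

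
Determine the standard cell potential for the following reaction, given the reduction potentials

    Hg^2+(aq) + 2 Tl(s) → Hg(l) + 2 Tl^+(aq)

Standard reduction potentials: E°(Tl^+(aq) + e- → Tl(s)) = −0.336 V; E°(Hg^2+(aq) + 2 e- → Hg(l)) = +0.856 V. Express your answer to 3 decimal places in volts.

+1.192 V

Hg^2+(aq) gains electrons, so the Hg²⁺/Hg couple is the cathode; the Tl⁺/Tl couple is the anode.
E°cell = E°(cathode) − E°(anode) = +0.856 − (−0.336) = +1.192 V.
The positive value indicates the reaction is spontaneous as written.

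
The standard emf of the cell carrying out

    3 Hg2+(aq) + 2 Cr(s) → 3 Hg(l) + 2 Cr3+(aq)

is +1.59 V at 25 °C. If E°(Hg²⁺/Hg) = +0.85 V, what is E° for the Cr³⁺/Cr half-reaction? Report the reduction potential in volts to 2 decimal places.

−0.74 V

In the reaction as written the Hg²⁺/Hg couple is reduced (cathode) and Cr³⁺/Cr is oxidized (anode), so E°cell = E°(Hg²⁺/Hg) − E°(Cr³⁺/Cr).
E°(Cr³⁺/Cr) = E°(cathode) − E°cell = +0.85 − (+1.59) = −0.74 V.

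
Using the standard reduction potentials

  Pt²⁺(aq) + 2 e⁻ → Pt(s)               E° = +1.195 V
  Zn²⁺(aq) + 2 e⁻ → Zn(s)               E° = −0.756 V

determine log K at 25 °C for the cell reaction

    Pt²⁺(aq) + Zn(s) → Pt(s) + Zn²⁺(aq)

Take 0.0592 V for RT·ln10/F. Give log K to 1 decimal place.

The Pt²⁺/Pt couple is reduced (cathode); E°cell = +1.195 − (−0.756) = +1.951 V with n = 2.
At equilibrium E = 0, so log K = nE°cell / 0.0592 = (2)(+1.951) / 0.0592 = 65.9.

log K = 65.9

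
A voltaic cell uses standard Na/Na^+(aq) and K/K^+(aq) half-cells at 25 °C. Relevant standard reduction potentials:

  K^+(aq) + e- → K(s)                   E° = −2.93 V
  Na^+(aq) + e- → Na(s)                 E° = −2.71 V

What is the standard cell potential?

Of the two couples in this cell, the one with the more positive reduction potential is reduced at the cathode: here that is Na⁺/Na (−2.71 V); K⁺/K (−2.93 V) is the anode.
E°cell = E°(cathode) − E°(anode) = −2.71 − (−2.93) = +0.22 V.

+0.22 V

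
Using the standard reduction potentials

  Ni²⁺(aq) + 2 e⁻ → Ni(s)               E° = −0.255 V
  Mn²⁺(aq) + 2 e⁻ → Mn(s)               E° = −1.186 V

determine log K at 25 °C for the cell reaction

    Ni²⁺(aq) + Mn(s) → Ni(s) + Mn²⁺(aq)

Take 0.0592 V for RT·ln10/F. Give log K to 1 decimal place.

log K = 31.5

The Ni²⁺/Ni couple is reduced (cathode); E°cell = −0.255 − (−1.186) = +0.931 V with n = 2.
At equilibrium E = 0, so log K = nE°cell / 0.0592 = (2)(+0.931) / 0.0592 = 31.5.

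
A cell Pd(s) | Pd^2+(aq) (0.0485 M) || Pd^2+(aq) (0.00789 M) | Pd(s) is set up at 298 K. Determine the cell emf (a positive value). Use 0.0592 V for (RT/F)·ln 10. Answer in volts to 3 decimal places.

0.023 V

For a concentration cell E°cell = 0, since both electrodes use the same couple.
The compartment with the higher Pd^2+(aq) concentration (0.0485 M) acts as the cathode; ions are reduced there and produced at the dilute (0.00789 M) anode.
With n = 2, Ecell = −(0.0592/2)·log([dilute]/[conc]) = −(0.0592/2)·log(0.00789/0.0485) = +0.023 V.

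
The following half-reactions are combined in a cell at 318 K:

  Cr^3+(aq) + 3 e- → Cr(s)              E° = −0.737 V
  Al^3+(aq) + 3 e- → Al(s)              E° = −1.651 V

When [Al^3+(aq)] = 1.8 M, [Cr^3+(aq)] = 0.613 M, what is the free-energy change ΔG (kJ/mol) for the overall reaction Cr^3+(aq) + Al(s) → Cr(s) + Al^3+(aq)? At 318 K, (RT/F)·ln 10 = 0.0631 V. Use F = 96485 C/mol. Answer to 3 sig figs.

With Cr³⁺/Cr reduced at the cathode, E°cell = −0.737 − (−1.651) = +0.914 V and n = 3.
The reaction quotient is [Al^3+(aq)] / [Cr^3+(aq)] = 2.94; by Nernst, E = +0.914 − (0.0631/3)(0.468) = +0.9042 V.
Then ΔG = −nFE = −3 × 96485 × +0.9042 J/mol = −262 kJ/mol.

−262 kJ/mol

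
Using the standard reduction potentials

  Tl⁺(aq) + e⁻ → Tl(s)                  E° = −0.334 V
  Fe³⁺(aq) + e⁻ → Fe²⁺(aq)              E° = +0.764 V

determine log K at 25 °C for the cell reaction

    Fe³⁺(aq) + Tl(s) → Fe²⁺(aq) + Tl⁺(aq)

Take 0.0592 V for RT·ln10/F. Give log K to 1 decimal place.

The Fe³⁺/Fe²⁺ couple is reduced (cathode); E°cell = +0.764 − (−0.334) = +1.098 V with n = 1.
At equilibrium E = 0, so log K = nE°cell / 0.0592 = (1)(+1.098) / 0.0592 = 18.5.

log K = 18.5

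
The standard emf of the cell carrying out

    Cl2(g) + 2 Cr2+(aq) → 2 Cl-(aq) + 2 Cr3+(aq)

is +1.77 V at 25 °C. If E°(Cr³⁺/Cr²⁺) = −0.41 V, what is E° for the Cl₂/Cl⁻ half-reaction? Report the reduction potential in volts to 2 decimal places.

+1.36 V

In the reaction as written the Cl₂/Cl⁻ couple is reduced (cathode) and Cr³⁺/Cr²⁺ is oxidized (anode), so E°cell = E°(Cl₂/Cl⁻) − E°(Cr³⁺/Cr²⁺).
E°(Cl₂/Cl⁻) = E°cell + E°(anode) = +1.77 + (−0.41) = +1.36 V.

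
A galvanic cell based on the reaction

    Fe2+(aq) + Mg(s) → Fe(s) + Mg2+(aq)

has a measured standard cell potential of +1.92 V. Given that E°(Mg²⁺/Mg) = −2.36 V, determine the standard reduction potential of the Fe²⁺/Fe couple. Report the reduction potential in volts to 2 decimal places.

−0.44 V

In the reaction as written the Fe²⁺/Fe couple is reduced (cathode) and Mg²⁺/Mg is oxidized (anode), so E°cell = E°(Fe²⁺/Fe) − E°(Mg²⁺/Mg).
E°(Fe²⁺/Fe) = E°cell + E°(anode) = +1.92 + (−2.36) = −0.44 V.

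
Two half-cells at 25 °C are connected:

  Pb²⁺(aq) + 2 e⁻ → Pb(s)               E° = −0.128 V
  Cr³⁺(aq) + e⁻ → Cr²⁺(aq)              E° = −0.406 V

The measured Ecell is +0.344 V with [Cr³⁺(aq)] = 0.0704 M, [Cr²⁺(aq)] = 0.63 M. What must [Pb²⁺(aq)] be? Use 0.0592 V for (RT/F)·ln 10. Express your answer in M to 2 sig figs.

With Pb²⁺/Pb at the cathode and Cr³⁺/Cr²⁺ at the anode, E°cell = −0.128 − (−0.406) = +0.278 V (n = 2).
Since E = E° − (0.0592/n)·log Q, log Q = n(E° − E)/0.0592 = −2.230.
Balancing electrons gives Pb²⁺(aq) + 2 Cr²⁺(aq) → Pb(s) + 2 Cr³⁺(aq); thus Q = [Cr³⁺(aq)]^2 / ([Pb²⁺(aq)]·[Cr²⁺(aq)]^2).
Substituting the known concentrations and solving, log [Pb²⁺(aq)] = 0.326 and [Pb²⁺(aq)] = 2.1 M.

2.1 M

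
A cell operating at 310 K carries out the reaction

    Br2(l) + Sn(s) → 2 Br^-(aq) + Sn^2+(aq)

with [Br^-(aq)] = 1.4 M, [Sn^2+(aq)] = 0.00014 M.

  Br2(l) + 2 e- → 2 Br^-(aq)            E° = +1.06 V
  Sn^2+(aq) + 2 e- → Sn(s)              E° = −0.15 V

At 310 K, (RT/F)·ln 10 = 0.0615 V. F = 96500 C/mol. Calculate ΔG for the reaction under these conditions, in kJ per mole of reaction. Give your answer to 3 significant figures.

−255 kJ/mol

E°cell = +1.06 − (−0.15) = +1.21 V; the balanced reaction transfers n = 2 electrons.
The reaction quotient is [Br^-(aq)]^2·[Sn^2+(aq)] = 0.000274; by Nernst, E = +1.21 − (0.0615/2)(−3.562) = +1.3195 V.
Finally ΔG = −nFE = −(2)(96500 C/mol)(+1.3195 V) = −255 kJ/mol.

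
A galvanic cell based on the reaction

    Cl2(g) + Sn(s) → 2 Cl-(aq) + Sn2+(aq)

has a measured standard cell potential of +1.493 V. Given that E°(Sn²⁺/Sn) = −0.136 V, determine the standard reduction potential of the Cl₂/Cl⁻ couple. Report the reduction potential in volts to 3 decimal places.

In the reaction as written the Cl₂/Cl⁻ couple is reduced (cathode) and Sn²⁺/Sn is oxidized (anode), so E°cell = E°(Cl₂/Cl⁻) − E°(Sn²⁺/Sn).
E°(Cl₂/Cl⁻) = E°cell + E°(anode) = +1.493 + (−0.136) = +1.357 V.

+1.357 V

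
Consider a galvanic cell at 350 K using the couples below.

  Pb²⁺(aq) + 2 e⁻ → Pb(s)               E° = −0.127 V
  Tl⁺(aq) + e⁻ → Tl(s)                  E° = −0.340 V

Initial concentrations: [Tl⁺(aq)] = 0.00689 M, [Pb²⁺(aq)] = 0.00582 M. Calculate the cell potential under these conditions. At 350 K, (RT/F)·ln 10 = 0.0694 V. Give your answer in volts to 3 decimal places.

+0.285 V

The Pb²⁺/Pb couple has the more positive E°, so it is the cathode; Tl⁺/Tl is the anode.
E°cell = −0.127 − (−0.340) = +0.213 V, with n = 2 electrons transferred.
The balanced reaction is Pb²⁺(aq) + 2 Tl(s) → Pb(s) + 2 Tl⁺(aq), so Q = [Tl⁺(aq)]^2 / [Pb²⁺(aq)] = 0.00816 and log Q = −2.088.
By the Nernst equation, E = +0.213 − (0.0694/2)·(−2.088) = +0.285 V.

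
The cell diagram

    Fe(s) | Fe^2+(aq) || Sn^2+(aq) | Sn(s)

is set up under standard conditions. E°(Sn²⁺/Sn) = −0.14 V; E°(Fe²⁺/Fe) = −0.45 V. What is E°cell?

+0.31 V

By convention the left-hand electrode in cell notation is the anode (oxidation) and the right-hand electrode is the cathode (reduction).
E°cell = E°(right) − E°(left) = −0.14 − (−0.45) = +0.31 V.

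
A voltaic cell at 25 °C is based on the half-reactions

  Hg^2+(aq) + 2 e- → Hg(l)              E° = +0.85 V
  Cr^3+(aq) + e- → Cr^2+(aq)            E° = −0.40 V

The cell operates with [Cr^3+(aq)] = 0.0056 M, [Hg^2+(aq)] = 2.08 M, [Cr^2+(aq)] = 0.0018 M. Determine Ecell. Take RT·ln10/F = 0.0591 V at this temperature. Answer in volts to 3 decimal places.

Hg²⁺/Hg is reduced (cathode, E° = +0.85 V) and Cr³⁺/Cr²⁺ is oxidized (anode).
E°cell = +0.85 − (−0.40) = +1.25 V, with n = 2 electrons transferred.
For the overall reaction Hg^2+(aq) + 2 Cr^2+(aq) → Hg(l) + 2 Cr^3+(aq), Q = [Cr^3+(aq)]^2 / ([Hg^2+(aq)]·[Cr^2+(aq)]^2) = 4.65, giving log Q = 0.668.
By the Nernst equation, E = +1.25 − (0.0591/2)·(0.668) = +1.230 V.

+1.230 V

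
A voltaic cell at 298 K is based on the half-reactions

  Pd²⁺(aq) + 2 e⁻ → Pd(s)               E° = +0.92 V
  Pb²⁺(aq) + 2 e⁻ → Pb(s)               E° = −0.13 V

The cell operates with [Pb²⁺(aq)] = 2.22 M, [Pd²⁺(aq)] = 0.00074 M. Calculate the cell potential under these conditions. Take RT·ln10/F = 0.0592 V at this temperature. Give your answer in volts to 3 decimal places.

Pd²⁺/Pd is reduced (cathode, E° = +0.92 V) and Pb²⁺/Pb is oxidized (anode).
E°cell = +0.92 − (−0.13) = +1.05 V, with n = 2 electrons transferred.
Balancing gives Pd²⁺(aq) + Pb(s) → Pd(s) + Pb²⁺(aq); hence Q = [Pb²⁺(aq)] / [Pd²⁺(aq)] = 3×10^3 (log Q = 3.477).
By the Nernst equation, E = +1.05 − (0.0592/2)·(3.477) = +0.947 V.

+0.947 V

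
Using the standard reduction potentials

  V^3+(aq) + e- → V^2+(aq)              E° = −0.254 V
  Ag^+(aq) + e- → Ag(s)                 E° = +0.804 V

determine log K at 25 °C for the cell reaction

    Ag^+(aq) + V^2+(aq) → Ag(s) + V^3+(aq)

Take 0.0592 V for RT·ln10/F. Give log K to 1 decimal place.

log K = 17.9

The Ag⁺/Ag couple is reduced (cathode); E°cell = +0.804 − (−0.254) = +1.058 V with n = 1.
At equilibrium E = 0, so log K = nE°cell / 0.0592 = (1)(+1.058) / 0.0592 = 17.9.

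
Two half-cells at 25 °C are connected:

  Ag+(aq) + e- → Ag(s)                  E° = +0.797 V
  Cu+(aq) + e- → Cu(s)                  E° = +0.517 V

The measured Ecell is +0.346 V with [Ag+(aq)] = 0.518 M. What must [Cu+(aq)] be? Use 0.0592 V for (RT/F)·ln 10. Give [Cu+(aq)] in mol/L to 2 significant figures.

The Ag⁺/Ag couple has the larger reduction potential, so it is the cathode: E°cell = +0.797 − (+0.517) = +0.280 V and n = 1.
Since E = E° − (0.0592/n)·log Q, log Q = n(E° − E)/0.0592 = −1.115.
For Ag+(aq) + Cu(s) → Ag(s) + Cu+(aq), the reaction quotient is Q = [Cu+(aq)] / [Ag+(aq)].
Substituting the known concentrations and solving, log [Cu+(aq)] = −1.401 and [Cu+(aq)] = 0.040 M.

0.040 M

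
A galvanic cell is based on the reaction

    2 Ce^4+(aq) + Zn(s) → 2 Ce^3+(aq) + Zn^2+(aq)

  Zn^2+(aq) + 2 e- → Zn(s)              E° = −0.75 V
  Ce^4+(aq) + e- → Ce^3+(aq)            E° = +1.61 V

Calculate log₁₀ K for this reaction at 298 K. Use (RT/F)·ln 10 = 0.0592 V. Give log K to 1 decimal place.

The Ce⁴⁺/Ce³⁺ couple is reduced (cathode); E°cell = +1.61 − (−0.75) = +2.36 V with n = 2.
At equilibrium E = 0, so log K = nE°cell / 0.0592 = (2)(+2.36) / 0.0592 = 79.7.

log K = 79.7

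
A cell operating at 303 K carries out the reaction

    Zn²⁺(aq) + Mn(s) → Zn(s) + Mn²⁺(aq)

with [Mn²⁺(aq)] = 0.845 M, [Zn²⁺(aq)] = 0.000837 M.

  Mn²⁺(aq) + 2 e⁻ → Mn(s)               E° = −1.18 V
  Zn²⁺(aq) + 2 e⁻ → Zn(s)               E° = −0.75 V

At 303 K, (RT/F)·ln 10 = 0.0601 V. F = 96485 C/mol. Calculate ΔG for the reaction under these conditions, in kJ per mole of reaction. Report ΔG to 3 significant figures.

With Zn²⁺/Zn reduced at the cathode, E°cell = −0.75 − (−1.18) = +0.43 V and n = 2.
The reaction quotient is [Mn²⁺(aq)] / [Zn²⁺(aq)] = 1.01×10^3; by Nernst, E = +0.43 − (0.0601/2)(3.004) = +0.3397 V.
ΔG = −nFE = −(2)(96485)(+0.3397) J/mol = −65.6 kJ/mol.

−65.6 kJ/mol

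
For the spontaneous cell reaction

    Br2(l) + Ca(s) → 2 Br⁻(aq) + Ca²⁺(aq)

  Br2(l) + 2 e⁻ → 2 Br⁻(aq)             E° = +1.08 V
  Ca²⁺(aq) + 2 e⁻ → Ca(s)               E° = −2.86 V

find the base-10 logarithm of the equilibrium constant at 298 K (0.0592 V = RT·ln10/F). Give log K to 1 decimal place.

log K = 133.1

The Br₂/Br⁻ couple is reduced (cathode); E°cell = +1.08 − (−2.86) = +3.94 V with n = 2.
At equilibrium E = 0, so log K = nE°cell / 0.0592 = (2)(+3.94) / 0.0592 = 133.1.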